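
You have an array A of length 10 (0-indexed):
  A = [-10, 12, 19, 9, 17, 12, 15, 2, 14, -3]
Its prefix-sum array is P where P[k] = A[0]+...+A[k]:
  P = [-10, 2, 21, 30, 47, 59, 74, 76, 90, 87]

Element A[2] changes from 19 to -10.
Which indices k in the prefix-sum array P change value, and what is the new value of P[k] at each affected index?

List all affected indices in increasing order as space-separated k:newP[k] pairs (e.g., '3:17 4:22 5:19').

Answer: 2:-8 3:1 4:18 5:30 6:45 7:47 8:61 9:58

Derivation:
P[k] = A[0] + ... + A[k]
P[k] includes A[2] iff k >= 2
Affected indices: 2, 3, ..., 9; delta = -29
  P[2]: 21 + -29 = -8
  P[3]: 30 + -29 = 1
  P[4]: 47 + -29 = 18
  P[5]: 59 + -29 = 30
  P[6]: 74 + -29 = 45
  P[7]: 76 + -29 = 47
  P[8]: 90 + -29 = 61
  P[9]: 87 + -29 = 58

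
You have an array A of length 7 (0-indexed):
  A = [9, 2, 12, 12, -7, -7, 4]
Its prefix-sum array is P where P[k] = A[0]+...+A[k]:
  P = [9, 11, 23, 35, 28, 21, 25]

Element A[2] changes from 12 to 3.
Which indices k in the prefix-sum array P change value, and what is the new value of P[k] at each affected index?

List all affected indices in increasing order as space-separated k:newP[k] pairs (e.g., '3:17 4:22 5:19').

Answer: 2:14 3:26 4:19 5:12 6:16

Derivation:
P[k] = A[0] + ... + A[k]
P[k] includes A[2] iff k >= 2
Affected indices: 2, 3, ..., 6; delta = -9
  P[2]: 23 + -9 = 14
  P[3]: 35 + -9 = 26
  P[4]: 28 + -9 = 19
  P[5]: 21 + -9 = 12
  P[6]: 25 + -9 = 16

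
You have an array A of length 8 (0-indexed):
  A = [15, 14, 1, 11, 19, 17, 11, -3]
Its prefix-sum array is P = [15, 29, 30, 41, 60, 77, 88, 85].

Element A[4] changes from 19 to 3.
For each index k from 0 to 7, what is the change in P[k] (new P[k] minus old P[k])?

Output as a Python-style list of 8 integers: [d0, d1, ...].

Element change: A[4] 19 -> 3, delta = -16
For k < 4: P[k] unchanged, delta_P[k] = 0
For k >= 4: P[k] shifts by exactly -16
Delta array: [0, 0, 0, 0, -16, -16, -16, -16]

Answer: [0, 0, 0, 0, -16, -16, -16, -16]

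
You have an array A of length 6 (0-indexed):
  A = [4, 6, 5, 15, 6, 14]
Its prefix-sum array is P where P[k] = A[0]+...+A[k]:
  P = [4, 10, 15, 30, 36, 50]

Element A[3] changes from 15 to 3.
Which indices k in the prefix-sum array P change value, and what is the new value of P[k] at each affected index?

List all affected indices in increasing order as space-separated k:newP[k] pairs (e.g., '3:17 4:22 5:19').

Answer: 3:18 4:24 5:38

Derivation:
P[k] = A[0] + ... + A[k]
P[k] includes A[3] iff k >= 3
Affected indices: 3, 4, ..., 5; delta = -12
  P[3]: 30 + -12 = 18
  P[4]: 36 + -12 = 24
  P[5]: 50 + -12 = 38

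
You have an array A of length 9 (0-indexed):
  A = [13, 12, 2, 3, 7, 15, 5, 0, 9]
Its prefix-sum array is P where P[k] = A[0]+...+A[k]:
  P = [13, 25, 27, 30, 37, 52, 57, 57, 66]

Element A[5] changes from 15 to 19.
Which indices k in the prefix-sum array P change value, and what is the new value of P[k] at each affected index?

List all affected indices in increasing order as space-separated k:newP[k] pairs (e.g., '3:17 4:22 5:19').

Answer: 5:56 6:61 7:61 8:70

Derivation:
P[k] = A[0] + ... + A[k]
P[k] includes A[5] iff k >= 5
Affected indices: 5, 6, ..., 8; delta = 4
  P[5]: 52 + 4 = 56
  P[6]: 57 + 4 = 61
  P[7]: 57 + 4 = 61
  P[8]: 66 + 4 = 70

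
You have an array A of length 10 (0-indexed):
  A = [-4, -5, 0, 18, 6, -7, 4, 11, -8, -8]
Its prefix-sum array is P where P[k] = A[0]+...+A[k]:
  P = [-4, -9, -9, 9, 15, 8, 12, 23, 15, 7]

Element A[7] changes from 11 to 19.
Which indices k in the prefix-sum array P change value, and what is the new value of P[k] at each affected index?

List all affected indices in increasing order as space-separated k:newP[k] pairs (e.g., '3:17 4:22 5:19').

P[k] = A[0] + ... + A[k]
P[k] includes A[7] iff k >= 7
Affected indices: 7, 8, ..., 9; delta = 8
  P[7]: 23 + 8 = 31
  P[8]: 15 + 8 = 23
  P[9]: 7 + 8 = 15

Answer: 7:31 8:23 9:15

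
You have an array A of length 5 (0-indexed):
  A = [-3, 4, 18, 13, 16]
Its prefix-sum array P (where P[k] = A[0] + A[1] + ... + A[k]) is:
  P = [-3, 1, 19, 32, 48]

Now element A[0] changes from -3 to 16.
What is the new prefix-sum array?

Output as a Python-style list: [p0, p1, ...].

Change: A[0] -3 -> 16, delta = 19
P[k] for k < 0: unchanged (A[0] not included)
P[k] for k >= 0: shift by delta = 19
  P[0] = -3 + 19 = 16
  P[1] = 1 + 19 = 20
  P[2] = 19 + 19 = 38
  P[3] = 32 + 19 = 51
  P[4] = 48 + 19 = 67

Answer: [16, 20, 38, 51, 67]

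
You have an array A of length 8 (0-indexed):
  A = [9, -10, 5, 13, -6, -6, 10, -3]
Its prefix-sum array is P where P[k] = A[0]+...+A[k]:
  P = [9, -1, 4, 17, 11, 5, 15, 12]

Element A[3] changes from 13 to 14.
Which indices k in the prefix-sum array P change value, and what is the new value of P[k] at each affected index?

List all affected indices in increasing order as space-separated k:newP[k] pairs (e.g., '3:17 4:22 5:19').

Answer: 3:18 4:12 5:6 6:16 7:13

Derivation:
P[k] = A[0] + ... + A[k]
P[k] includes A[3] iff k >= 3
Affected indices: 3, 4, ..., 7; delta = 1
  P[3]: 17 + 1 = 18
  P[4]: 11 + 1 = 12
  P[5]: 5 + 1 = 6
  P[6]: 15 + 1 = 16
  P[7]: 12 + 1 = 13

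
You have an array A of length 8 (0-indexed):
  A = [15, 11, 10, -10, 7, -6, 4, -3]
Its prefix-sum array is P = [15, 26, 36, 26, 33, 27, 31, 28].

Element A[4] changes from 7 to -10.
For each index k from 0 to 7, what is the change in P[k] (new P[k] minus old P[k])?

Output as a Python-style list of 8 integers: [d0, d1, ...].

Answer: [0, 0, 0, 0, -17, -17, -17, -17]

Derivation:
Element change: A[4] 7 -> -10, delta = -17
For k < 4: P[k] unchanged, delta_P[k] = 0
For k >= 4: P[k] shifts by exactly -17
Delta array: [0, 0, 0, 0, -17, -17, -17, -17]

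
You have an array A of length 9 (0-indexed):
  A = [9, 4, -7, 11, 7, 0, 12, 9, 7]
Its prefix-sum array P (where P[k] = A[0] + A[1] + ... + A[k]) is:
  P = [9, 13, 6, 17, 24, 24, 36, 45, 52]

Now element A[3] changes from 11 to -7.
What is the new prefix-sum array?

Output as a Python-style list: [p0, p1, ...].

Answer: [9, 13, 6, -1, 6, 6, 18, 27, 34]

Derivation:
Change: A[3] 11 -> -7, delta = -18
P[k] for k < 3: unchanged (A[3] not included)
P[k] for k >= 3: shift by delta = -18
  P[0] = 9 + 0 = 9
  P[1] = 13 + 0 = 13
  P[2] = 6 + 0 = 6
  P[3] = 17 + -18 = -1
  P[4] = 24 + -18 = 6
  P[5] = 24 + -18 = 6
  P[6] = 36 + -18 = 18
  P[7] = 45 + -18 = 27
  P[8] = 52 + -18 = 34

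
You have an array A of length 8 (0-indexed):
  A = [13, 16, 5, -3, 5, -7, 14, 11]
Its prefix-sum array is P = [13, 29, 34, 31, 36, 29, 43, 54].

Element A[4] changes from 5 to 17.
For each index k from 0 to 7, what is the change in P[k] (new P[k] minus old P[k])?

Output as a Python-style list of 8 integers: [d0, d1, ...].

Element change: A[4] 5 -> 17, delta = 12
For k < 4: P[k] unchanged, delta_P[k] = 0
For k >= 4: P[k] shifts by exactly 12
Delta array: [0, 0, 0, 0, 12, 12, 12, 12]

Answer: [0, 0, 0, 0, 12, 12, 12, 12]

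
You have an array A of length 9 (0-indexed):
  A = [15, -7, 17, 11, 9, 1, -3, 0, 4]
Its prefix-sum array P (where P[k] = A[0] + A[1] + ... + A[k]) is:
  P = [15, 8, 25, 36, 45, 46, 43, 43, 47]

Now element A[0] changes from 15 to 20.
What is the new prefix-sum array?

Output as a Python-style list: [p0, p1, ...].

Answer: [20, 13, 30, 41, 50, 51, 48, 48, 52]

Derivation:
Change: A[0] 15 -> 20, delta = 5
P[k] for k < 0: unchanged (A[0] not included)
P[k] for k >= 0: shift by delta = 5
  P[0] = 15 + 5 = 20
  P[1] = 8 + 5 = 13
  P[2] = 25 + 5 = 30
  P[3] = 36 + 5 = 41
  P[4] = 45 + 5 = 50
  P[5] = 46 + 5 = 51
  P[6] = 43 + 5 = 48
  P[7] = 43 + 5 = 48
  P[8] = 47 + 5 = 52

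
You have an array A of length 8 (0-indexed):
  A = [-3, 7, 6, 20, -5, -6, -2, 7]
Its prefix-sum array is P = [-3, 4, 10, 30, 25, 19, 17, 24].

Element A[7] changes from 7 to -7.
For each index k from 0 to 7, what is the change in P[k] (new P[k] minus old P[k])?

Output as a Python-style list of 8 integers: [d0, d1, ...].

Element change: A[7] 7 -> -7, delta = -14
For k < 7: P[k] unchanged, delta_P[k] = 0
For k >= 7: P[k] shifts by exactly -14
Delta array: [0, 0, 0, 0, 0, 0, 0, -14]

Answer: [0, 0, 0, 0, 0, 0, 0, -14]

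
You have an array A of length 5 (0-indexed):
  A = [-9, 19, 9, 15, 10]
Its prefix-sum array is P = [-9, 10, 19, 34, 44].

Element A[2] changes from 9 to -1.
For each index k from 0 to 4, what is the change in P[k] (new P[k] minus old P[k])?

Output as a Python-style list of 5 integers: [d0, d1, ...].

Element change: A[2] 9 -> -1, delta = -10
For k < 2: P[k] unchanged, delta_P[k] = 0
For k >= 2: P[k] shifts by exactly -10
Delta array: [0, 0, -10, -10, -10]

Answer: [0, 0, -10, -10, -10]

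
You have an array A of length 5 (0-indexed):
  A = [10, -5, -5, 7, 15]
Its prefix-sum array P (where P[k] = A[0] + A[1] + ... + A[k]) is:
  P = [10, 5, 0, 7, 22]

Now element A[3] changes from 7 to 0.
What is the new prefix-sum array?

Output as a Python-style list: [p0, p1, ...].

Change: A[3] 7 -> 0, delta = -7
P[k] for k < 3: unchanged (A[3] not included)
P[k] for k >= 3: shift by delta = -7
  P[0] = 10 + 0 = 10
  P[1] = 5 + 0 = 5
  P[2] = 0 + 0 = 0
  P[3] = 7 + -7 = 0
  P[4] = 22 + -7 = 15

Answer: [10, 5, 0, 0, 15]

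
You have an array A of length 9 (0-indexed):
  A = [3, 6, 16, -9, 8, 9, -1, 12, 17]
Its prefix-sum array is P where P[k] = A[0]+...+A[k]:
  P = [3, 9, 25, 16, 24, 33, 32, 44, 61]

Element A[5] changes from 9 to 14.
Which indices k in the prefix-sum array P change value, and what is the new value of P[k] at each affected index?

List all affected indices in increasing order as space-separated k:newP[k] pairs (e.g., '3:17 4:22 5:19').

Answer: 5:38 6:37 7:49 8:66

Derivation:
P[k] = A[0] + ... + A[k]
P[k] includes A[5] iff k >= 5
Affected indices: 5, 6, ..., 8; delta = 5
  P[5]: 33 + 5 = 38
  P[6]: 32 + 5 = 37
  P[7]: 44 + 5 = 49
  P[8]: 61 + 5 = 66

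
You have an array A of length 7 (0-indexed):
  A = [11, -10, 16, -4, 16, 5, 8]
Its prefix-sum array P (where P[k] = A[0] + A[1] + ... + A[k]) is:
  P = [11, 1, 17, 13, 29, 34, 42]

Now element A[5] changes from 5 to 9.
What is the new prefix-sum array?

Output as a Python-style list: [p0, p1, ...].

Change: A[5] 5 -> 9, delta = 4
P[k] for k < 5: unchanged (A[5] not included)
P[k] for k >= 5: shift by delta = 4
  P[0] = 11 + 0 = 11
  P[1] = 1 + 0 = 1
  P[2] = 17 + 0 = 17
  P[3] = 13 + 0 = 13
  P[4] = 29 + 0 = 29
  P[5] = 34 + 4 = 38
  P[6] = 42 + 4 = 46

Answer: [11, 1, 17, 13, 29, 38, 46]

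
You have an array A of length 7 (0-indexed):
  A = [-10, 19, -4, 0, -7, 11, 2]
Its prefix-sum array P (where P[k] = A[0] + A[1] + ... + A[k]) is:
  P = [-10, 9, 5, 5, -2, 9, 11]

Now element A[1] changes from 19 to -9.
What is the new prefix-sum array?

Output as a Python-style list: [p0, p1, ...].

Change: A[1] 19 -> -9, delta = -28
P[k] for k < 1: unchanged (A[1] not included)
P[k] for k >= 1: shift by delta = -28
  P[0] = -10 + 0 = -10
  P[1] = 9 + -28 = -19
  P[2] = 5 + -28 = -23
  P[3] = 5 + -28 = -23
  P[4] = -2 + -28 = -30
  P[5] = 9 + -28 = -19
  P[6] = 11 + -28 = -17

Answer: [-10, -19, -23, -23, -30, -19, -17]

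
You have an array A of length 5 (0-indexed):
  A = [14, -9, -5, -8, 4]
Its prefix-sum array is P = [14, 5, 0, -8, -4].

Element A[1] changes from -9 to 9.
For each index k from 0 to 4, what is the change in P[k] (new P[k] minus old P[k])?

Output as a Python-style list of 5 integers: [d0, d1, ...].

Element change: A[1] -9 -> 9, delta = 18
For k < 1: P[k] unchanged, delta_P[k] = 0
For k >= 1: P[k] shifts by exactly 18
Delta array: [0, 18, 18, 18, 18]

Answer: [0, 18, 18, 18, 18]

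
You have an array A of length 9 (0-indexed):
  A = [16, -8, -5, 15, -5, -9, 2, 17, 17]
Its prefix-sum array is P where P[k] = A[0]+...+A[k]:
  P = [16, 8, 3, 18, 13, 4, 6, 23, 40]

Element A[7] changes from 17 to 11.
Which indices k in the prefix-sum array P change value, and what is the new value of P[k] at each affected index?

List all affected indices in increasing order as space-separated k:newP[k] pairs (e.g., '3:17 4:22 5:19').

P[k] = A[0] + ... + A[k]
P[k] includes A[7] iff k >= 7
Affected indices: 7, 8, ..., 8; delta = -6
  P[7]: 23 + -6 = 17
  P[8]: 40 + -6 = 34

Answer: 7:17 8:34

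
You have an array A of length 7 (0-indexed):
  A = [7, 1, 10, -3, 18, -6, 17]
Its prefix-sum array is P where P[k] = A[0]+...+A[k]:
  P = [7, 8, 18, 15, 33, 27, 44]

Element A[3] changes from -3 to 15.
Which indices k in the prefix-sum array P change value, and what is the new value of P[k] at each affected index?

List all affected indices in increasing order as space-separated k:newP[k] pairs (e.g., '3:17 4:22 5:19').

P[k] = A[0] + ... + A[k]
P[k] includes A[3] iff k >= 3
Affected indices: 3, 4, ..., 6; delta = 18
  P[3]: 15 + 18 = 33
  P[4]: 33 + 18 = 51
  P[5]: 27 + 18 = 45
  P[6]: 44 + 18 = 62

Answer: 3:33 4:51 5:45 6:62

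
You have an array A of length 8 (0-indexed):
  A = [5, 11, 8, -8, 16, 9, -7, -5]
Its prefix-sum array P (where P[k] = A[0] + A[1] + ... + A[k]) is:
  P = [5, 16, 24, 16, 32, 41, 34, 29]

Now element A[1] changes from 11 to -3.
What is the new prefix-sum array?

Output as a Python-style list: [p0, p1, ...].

Answer: [5, 2, 10, 2, 18, 27, 20, 15]

Derivation:
Change: A[1] 11 -> -3, delta = -14
P[k] for k < 1: unchanged (A[1] not included)
P[k] for k >= 1: shift by delta = -14
  P[0] = 5 + 0 = 5
  P[1] = 16 + -14 = 2
  P[2] = 24 + -14 = 10
  P[3] = 16 + -14 = 2
  P[4] = 32 + -14 = 18
  P[5] = 41 + -14 = 27
  P[6] = 34 + -14 = 20
  P[7] = 29 + -14 = 15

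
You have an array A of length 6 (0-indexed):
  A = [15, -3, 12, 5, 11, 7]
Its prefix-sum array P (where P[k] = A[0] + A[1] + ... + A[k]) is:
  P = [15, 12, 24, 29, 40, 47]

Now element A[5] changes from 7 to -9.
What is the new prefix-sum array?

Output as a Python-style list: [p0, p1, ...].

Change: A[5] 7 -> -9, delta = -16
P[k] for k < 5: unchanged (A[5] not included)
P[k] for k >= 5: shift by delta = -16
  P[0] = 15 + 0 = 15
  P[1] = 12 + 0 = 12
  P[2] = 24 + 0 = 24
  P[3] = 29 + 0 = 29
  P[4] = 40 + 0 = 40
  P[5] = 47 + -16 = 31

Answer: [15, 12, 24, 29, 40, 31]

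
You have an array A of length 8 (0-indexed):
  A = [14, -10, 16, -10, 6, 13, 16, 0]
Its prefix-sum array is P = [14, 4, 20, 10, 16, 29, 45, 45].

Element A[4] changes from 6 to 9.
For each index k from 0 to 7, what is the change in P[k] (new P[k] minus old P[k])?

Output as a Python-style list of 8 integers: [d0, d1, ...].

Element change: A[4] 6 -> 9, delta = 3
For k < 4: P[k] unchanged, delta_P[k] = 0
For k >= 4: P[k] shifts by exactly 3
Delta array: [0, 0, 0, 0, 3, 3, 3, 3]

Answer: [0, 0, 0, 0, 3, 3, 3, 3]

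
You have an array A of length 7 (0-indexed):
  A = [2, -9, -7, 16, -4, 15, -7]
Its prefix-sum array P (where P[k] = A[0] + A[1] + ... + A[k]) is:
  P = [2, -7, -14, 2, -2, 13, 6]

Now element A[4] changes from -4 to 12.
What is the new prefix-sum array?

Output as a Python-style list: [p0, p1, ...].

Change: A[4] -4 -> 12, delta = 16
P[k] for k < 4: unchanged (A[4] not included)
P[k] for k >= 4: shift by delta = 16
  P[0] = 2 + 0 = 2
  P[1] = -7 + 0 = -7
  P[2] = -14 + 0 = -14
  P[3] = 2 + 0 = 2
  P[4] = -2 + 16 = 14
  P[5] = 13 + 16 = 29
  P[6] = 6 + 16 = 22

Answer: [2, -7, -14, 2, 14, 29, 22]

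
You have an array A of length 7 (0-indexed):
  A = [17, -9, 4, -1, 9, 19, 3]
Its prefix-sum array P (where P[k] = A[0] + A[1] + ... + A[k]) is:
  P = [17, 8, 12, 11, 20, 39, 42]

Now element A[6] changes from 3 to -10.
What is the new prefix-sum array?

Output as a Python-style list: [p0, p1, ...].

Answer: [17, 8, 12, 11, 20, 39, 29]

Derivation:
Change: A[6] 3 -> -10, delta = -13
P[k] for k < 6: unchanged (A[6] not included)
P[k] for k >= 6: shift by delta = -13
  P[0] = 17 + 0 = 17
  P[1] = 8 + 0 = 8
  P[2] = 12 + 0 = 12
  P[3] = 11 + 0 = 11
  P[4] = 20 + 0 = 20
  P[5] = 39 + 0 = 39
  P[6] = 42 + -13 = 29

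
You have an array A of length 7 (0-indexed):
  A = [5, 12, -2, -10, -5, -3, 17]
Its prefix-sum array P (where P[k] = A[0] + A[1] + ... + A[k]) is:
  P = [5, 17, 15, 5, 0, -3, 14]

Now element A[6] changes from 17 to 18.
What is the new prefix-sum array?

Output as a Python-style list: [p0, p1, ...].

Answer: [5, 17, 15, 5, 0, -3, 15]

Derivation:
Change: A[6] 17 -> 18, delta = 1
P[k] for k < 6: unchanged (A[6] not included)
P[k] for k >= 6: shift by delta = 1
  P[0] = 5 + 0 = 5
  P[1] = 17 + 0 = 17
  P[2] = 15 + 0 = 15
  P[3] = 5 + 0 = 5
  P[4] = 0 + 0 = 0
  P[5] = -3 + 0 = -3
  P[6] = 14 + 1 = 15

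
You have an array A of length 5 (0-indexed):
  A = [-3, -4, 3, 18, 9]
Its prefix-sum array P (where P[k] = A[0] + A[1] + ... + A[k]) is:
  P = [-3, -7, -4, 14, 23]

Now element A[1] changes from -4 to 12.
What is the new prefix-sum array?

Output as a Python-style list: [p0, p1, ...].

Answer: [-3, 9, 12, 30, 39]

Derivation:
Change: A[1] -4 -> 12, delta = 16
P[k] for k < 1: unchanged (A[1] not included)
P[k] for k >= 1: shift by delta = 16
  P[0] = -3 + 0 = -3
  P[1] = -7 + 16 = 9
  P[2] = -4 + 16 = 12
  P[3] = 14 + 16 = 30
  P[4] = 23 + 16 = 39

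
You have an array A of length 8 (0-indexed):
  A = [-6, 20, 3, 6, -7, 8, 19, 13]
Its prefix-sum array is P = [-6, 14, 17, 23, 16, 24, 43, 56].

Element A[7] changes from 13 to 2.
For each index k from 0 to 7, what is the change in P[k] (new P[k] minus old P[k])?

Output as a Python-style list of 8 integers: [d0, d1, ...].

Element change: A[7] 13 -> 2, delta = -11
For k < 7: P[k] unchanged, delta_P[k] = 0
For k >= 7: P[k] shifts by exactly -11
Delta array: [0, 0, 0, 0, 0, 0, 0, -11]

Answer: [0, 0, 0, 0, 0, 0, 0, -11]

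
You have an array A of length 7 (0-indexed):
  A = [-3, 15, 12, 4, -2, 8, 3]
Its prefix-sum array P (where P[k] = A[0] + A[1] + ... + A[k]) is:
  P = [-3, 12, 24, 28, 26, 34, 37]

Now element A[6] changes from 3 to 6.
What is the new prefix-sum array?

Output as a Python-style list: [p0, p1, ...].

Answer: [-3, 12, 24, 28, 26, 34, 40]

Derivation:
Change: A[6] 3 -> 6, delta = 3
P[k] for k < 6: unchanged (A[6] not included)
P[k] for k >= 6: shift by delta = 3
  P[0] = -3 + 0 = -3
  P[1] = 12 + 0 = 12
  P[2] = 24 + 0 = 24
  P[3] = 28 + 0 = 28
  P[4] = 26 + 0 = 26
  P[5] = 34 + 0 = 34
  P[6] = 37 + 3 = 40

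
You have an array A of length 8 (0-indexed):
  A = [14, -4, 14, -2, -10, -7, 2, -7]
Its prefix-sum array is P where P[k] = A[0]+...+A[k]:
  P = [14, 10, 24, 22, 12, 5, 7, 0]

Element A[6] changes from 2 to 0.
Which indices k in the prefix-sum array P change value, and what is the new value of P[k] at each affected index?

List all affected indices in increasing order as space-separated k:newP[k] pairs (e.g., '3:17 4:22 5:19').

Answer: 6:5 7:-2

Derivation:
P[k] = A[0] + ... + A[k]
P[k] includes A[6] iff k >= 6
Affected indices: 6, 7, ..., 7; delta = -2
  P[6]: 7 + -2 = 5
  P[7]: 0 + -2 = -2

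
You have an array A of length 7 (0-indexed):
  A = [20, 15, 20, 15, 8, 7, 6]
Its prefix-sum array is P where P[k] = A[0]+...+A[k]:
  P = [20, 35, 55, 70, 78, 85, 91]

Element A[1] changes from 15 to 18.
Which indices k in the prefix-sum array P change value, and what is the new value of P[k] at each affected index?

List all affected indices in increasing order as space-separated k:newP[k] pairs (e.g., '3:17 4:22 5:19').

Answer: 1:38 2:58 3:73 4:81 5:88 6:94

Derivation:
P[k] = A[0] + ... + A[k]
P[k] includes A[1] iff k >= 1
Affected indices: 1, 2, ..., 6; delta = 3
  P[1]: 35 + 3 = 38
  P[2]: 55 + 3 = 58
  P[3]: 70 + 3 = 73
  P[4]: 78 + 3 = 81
  P[5]: 85 + 3 = 88
  P[6]: 91 + 3 = 94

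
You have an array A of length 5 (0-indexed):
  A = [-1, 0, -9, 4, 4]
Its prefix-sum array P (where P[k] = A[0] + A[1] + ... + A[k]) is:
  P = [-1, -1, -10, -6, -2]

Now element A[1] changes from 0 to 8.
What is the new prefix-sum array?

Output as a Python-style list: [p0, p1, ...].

Change: A[1] 0 -> 8, delta = 8
P[k] for k < 1: unchanged (A[1] not included)
P[k] for k >= 1: shift by delta = 8
  P[0] = -1 + 0 = -1
  P[1] = -1 + 8 = 7
  P[2] = -10 + 8 = -2
  P[3] = -6 + 8 = 2
  P[4] = -2 + 8 = 6

Answer: [-1, 7, -2, 2, 6]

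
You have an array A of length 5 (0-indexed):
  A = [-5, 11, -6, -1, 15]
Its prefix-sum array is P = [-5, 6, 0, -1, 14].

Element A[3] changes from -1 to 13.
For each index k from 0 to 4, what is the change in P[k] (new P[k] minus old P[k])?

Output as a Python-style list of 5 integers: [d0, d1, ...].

Element change: A[3] -1 -> 13, delta = 14
For k < 3: P[k] unchanged, delta_P[k] = 0
For k >= 3: P[k] shifts by exactly 14
Delta array: [0, 0, 0, 14, 14]

Answer: [0, 0, 0, 14, 14]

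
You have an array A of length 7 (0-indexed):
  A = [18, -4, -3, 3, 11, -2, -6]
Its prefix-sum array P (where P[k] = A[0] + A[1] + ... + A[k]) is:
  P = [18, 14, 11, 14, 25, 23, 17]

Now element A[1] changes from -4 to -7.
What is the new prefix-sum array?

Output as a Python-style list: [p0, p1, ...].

Answer: [18, 11, 8, 11, 22, 20, 14]

Derivation:
Change: A[1] -4 -> -7, delta = -3
P[k] for k < 1: unchanged (A[1] not included)
P[k] for k >= 1: shift by delta = -3
  P[0] = 18 + 0 = 18
  P[1] = 14 + -3 = 11
  P[2] = 11 + -3 = 8
  P[3] = 14 + -3 = 11
  P[4] = 25 + -3 = 22
  P[5] = 23 + -3 = 20
  P[6] = 17 + -3 = 14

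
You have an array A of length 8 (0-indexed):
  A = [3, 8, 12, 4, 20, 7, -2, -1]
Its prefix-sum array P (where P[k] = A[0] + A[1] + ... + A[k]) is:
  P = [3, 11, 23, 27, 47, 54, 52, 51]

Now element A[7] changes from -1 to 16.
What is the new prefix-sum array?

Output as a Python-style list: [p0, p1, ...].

Change: A[7] -1 -> 16, delta = 17
P[k] for k < 7: unchanged (A[7] not included)
P[k] for k >= 7: shift by delta = 17
  P[0] = 3 + 0 = 3
  P[1] = 11 + 0 = 11
  P[2] = 23 + 0 = 23
  P[3] = 27 + 0 = 27
  P[4] = 47 + 0 = 47
  P[5] = 54 + 0 = 54
  P[6] = 52 + 0 = 52
  P[7] = 51 + 17 = 68

Answer: [3, 11, 23, 27, 47, 54, 52, 68]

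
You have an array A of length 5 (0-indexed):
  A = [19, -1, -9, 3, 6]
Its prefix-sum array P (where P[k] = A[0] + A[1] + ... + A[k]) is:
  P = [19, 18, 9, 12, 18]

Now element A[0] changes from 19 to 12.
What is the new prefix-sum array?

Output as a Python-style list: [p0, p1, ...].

Answer: [12, 11, 2, 5, 11]

Derivation:
Change: A[0] 19 -> 12, delta = -7
P[k] for k < 0: unchanged (A[0] not included)
P[k] for k >= 0: shift by delta = -7
  P[0] = 19 + -7 = 12
  P[1] = 18 + -7 = 11
  P[2] = 9 + -7 = 2
  P[3] = 12 + -7 = 5
  P[4] = 18 + -7 = 11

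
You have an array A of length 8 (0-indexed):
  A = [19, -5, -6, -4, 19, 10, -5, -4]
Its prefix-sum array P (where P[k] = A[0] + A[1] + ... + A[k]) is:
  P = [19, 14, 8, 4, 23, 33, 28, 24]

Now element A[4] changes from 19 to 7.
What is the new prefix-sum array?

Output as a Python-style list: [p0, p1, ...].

Answer: [19, 14, 8, 4, 11, 21, 16, 12]

Derivation:
Change: A[4] 19 -> 7, delta = -12
P[k] for k < 4: unchanged (A[4] not included)
P[k] for k >= 4: shift by delta = -12
  P[0] = 19 + 0 = 19
  P[1] = 14 + 0 = 14
  P[2] = 8 + 0 = 8
  P[3] = 4 + 0 = 4
  P[4] = 23 + -12 = 11
  P[5] = 33 + -12 = 21
  P[6] = 28 + -12 = 16
  P[7] = 24 + -12 = 12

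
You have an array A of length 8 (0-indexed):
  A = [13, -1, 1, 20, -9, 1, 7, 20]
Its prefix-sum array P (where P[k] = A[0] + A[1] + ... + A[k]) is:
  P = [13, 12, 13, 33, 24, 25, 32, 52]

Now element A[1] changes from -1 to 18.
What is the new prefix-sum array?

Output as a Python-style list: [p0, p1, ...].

Change: A[1] -1 -> 18, delta = 19
P[k] for k < 1: unchanged (A[1] not included)
P[k] for k >= 1: shift by delta = 19
  P[0] = 13 + 0 = 13
  P[1] = 12 + 19 = 31
  P[2] = 13 + 19 = 32
  P[3] = 33 + 19 = 52
  P[4] = 24 + 19 = 43
  P[5] = 25 + 19 = 44
  P[6] = 32 + 19 = 51
  P[7] = 52 + 19 = 71

Answer: [13, 31, 32, 52, 43, 44, 51, 71]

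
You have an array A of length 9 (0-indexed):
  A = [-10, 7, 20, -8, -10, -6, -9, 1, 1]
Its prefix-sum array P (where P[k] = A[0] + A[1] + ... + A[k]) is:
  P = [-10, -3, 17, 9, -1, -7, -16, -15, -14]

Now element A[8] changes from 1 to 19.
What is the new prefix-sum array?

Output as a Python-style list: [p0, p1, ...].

Change: A[8] 1 -> 19, delta = 18
P[k] for k < 8: unchanged (A[8] not included)
P[k] for k >= 8: shift by delta = 18
  P[0] = -10 + 0 = -10
  P[1] = -3 + 0 = -3
  P[2] = 17 + 0 = 17
  P[3] = 9 + 0 = 9
  P[4] = -1 + 0 = -1
  P[5] = -7 + 0 = -7
  P[6] = -16 + 0 = -16
  P[7] = -15 + 0 = -15
  P[8] = -14 + 18 = 4

Answer: [-10, -3, 17, 9, -1, -7, -16, -15, 4]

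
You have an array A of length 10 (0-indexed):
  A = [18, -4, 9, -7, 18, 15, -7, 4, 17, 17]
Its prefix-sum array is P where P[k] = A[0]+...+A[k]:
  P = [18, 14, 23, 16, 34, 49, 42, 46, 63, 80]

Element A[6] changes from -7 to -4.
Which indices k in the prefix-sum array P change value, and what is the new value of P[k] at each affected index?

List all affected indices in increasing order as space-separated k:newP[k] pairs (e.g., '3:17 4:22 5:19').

P[k] = A[0] + ... + A[k]
P[k] includes A[6] iff k >= 6
Affected indices: 6, 7, ..., 9; delta = 3
  P[6]: 42 + 3 = 45
  P[7]: 46 + 3 = 49
  P[8]: 63 + 3 = 66
  P[9]: 80 + 3 = 83

Answer: 6:45 7:49 8:66 9:83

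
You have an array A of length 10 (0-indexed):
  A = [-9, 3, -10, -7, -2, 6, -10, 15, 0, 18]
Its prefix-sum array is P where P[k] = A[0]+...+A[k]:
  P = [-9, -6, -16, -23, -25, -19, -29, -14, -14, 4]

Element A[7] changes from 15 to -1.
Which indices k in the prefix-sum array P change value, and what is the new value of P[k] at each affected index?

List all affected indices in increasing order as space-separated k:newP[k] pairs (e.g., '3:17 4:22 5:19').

Answer: 7:-30 8:-30 9:-12

Derivation:
P[k] = A[0] + ... + A[k]
P[k] includes A[7] iff k >= 7
Affected indices: 7, 8, ..., 9; delta = -16
  P[7]: -14 + -16 = -30
  P[8]: -14 + -16 = -30
  P[9]: 4 + -16 = -12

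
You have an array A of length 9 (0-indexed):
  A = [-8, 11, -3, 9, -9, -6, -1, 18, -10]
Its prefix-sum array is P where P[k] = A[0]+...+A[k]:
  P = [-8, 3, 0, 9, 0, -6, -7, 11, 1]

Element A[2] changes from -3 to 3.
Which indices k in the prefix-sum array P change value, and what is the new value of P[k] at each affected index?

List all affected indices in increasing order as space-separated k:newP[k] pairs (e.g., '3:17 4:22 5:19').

Answer: 2:6 3:15 4:6 5:0 6:-1 7:17 8:7

Derivation:
P[k] = A[0] + ... + A[k]
P[k] includes A[2] iff k >= 2
Affected indices: 2, 3, ..., 8; delta = 6
  P[2]: 0 + 6 = 6
  P[3]: 9 + 6 = 15
  P[4]: 0 + 6 = 6
  P[5]: -6 + 6 = 0
  P[6]: -7 + 6 = -1
  P[7]: 11 + 6 = 17
  P[8]: 1 + 6 = 7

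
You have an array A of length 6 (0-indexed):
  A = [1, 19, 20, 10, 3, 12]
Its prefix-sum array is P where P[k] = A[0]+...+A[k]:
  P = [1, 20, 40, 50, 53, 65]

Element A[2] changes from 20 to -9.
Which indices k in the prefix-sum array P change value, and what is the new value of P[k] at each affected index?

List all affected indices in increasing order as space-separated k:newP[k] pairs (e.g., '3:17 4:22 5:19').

P[k] = A[0] + ... + A[k]
P[k] includes A[2] iff k >= 2
Affected indices: 2, 3, ..., 5; delta = -29
  P[2]: 40 + -29 = 11
  P[3]: 50 + -29 = 21
  P[4]: 53 + -29 = 24
  P[5]: 65 + -29 = 36

Answer: 2:11 3:21 4:24 5:36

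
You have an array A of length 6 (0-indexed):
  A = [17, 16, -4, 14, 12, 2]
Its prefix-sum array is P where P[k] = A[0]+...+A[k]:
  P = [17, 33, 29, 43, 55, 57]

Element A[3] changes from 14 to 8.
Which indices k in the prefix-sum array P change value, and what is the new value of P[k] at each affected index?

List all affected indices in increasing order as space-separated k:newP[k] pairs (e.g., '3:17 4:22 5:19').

Answer: 3:37 4:49 5:51

Derivation:
P[k] = A[0] + ... + A[k]
P[k] includes A[3] iff k >= 3
Affected indices: 3, 4, ..., 5; delta = -6
  P[3]: 43 + -6 = 37
  P[4]: 55 + -6 = 49
  P[5]: 57 + -6 = 51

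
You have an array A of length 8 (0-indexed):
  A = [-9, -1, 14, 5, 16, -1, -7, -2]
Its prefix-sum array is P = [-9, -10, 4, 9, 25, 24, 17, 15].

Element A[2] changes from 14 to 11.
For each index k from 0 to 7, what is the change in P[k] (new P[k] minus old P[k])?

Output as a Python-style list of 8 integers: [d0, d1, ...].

Element change: A[2] 14 -> 11, delta = -3
For k < 2: P[k] unchanged, delta_P[k] = 0
For k >= 2: P[k] shifts by exactly -3
Delta array: [0, 0, -3, -3, -3, -3, -3, -3]

Answer: [0, 0, -3, -3, -3, -3, -3, -3]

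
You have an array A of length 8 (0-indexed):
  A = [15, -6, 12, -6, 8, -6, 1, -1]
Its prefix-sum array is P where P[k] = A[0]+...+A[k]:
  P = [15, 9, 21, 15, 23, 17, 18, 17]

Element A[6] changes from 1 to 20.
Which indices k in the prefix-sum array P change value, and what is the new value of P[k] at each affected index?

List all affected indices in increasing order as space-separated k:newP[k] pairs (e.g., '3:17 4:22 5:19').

P[k] = A[0] + ... + A[k]
P[k] includes A[6] iff k >= 6
Affected indices: 6, 7, ..., 7; delta = 19
  P[6]: 18 + 19 = 37
  P[7]: 17 + 19 = 36

Answer: 6:37 7:36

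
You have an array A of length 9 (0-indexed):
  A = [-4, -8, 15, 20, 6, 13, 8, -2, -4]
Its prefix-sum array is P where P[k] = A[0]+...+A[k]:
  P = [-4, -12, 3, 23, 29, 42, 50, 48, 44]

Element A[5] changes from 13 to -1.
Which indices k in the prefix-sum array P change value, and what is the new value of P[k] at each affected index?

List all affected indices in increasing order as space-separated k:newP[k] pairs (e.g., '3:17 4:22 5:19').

P[k] = A[0] + ... + A[k]
P[k] includes A[5] iff k >= 5
Affected indices: 5, 6, ..., 8; delta = -14
  P[5]: 42 + -14 = 28
  P[6]: 50 + -14 = 36
  P[7]: 48 + -14 = 34
  P[8]: 44 + -14 = 30

Answer: 5:28 6:36 7:34 8:30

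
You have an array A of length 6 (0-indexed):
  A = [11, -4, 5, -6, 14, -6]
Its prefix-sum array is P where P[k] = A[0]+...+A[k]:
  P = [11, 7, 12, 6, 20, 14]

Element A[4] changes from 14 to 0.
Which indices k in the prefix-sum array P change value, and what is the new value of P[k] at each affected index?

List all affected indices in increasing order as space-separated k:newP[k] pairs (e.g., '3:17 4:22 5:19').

Answer: 4:6 5:0

Derivation:
P[k] = A[0] + ... + A[k]
P[k] includes A[4] iff k >= 4
Affected indices: 4, 5, ..., 5; delta = -14
  P[4]: 20 + -14 = 6
  P[5]: 14 + -14 = 0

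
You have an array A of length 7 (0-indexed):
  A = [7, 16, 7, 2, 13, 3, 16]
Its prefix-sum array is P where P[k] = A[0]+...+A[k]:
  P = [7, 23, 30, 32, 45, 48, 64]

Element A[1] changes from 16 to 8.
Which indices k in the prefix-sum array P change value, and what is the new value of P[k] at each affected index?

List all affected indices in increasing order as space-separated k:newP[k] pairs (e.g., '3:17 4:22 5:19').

Answer: 1:15 2:22 3:24 4:37 5:40 6:56

Derivation:
P[k] = A[0] + ... + A[k]
P[k] includes A[1] iff k >= 1
Affected indices: 1, 2, ..., 6; delta = -8
  P[1]: 23 + -8 = 15
  P[2]: 30 + -8 = 22
  P[3]: 32 + -8 = 24
  P[4]: 45 + -8 = 37
  P[5]: 48 + -8 = 40
  P[6]: 64 + -8 = 56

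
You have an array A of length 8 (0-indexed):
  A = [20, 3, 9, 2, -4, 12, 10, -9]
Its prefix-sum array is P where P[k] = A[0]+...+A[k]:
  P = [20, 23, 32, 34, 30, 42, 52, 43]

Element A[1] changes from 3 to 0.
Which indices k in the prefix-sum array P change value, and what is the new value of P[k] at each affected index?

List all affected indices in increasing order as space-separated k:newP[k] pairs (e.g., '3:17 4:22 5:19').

Answer: 1:20 2:29 3:31 4:27 5:39 6:49 7:40

Derivation:
P[k] = A[0] + ... + A[k]
P[k] includes A[1] iff k >= 1
Affected indices: 1, 2, ..., 7; delta = -3
  P[1]: 23 + -3 = 20
  P[2]: 32 + -3 = 29
  P[3]: 34 + -3 = 31
  P[4]: 30 + -3 = 27
  P[5]: 42 + -3 = 39
  P[6]: 52 + -3 = 49
  P[7]: 43 + -3 = 40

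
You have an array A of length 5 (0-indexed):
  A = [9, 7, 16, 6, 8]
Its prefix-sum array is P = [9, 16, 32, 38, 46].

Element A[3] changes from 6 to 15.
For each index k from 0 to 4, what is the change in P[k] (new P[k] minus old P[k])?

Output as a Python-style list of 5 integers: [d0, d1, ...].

Answer: [0, 0, 0, 9, 9]

Derivation:
Element change: A[3] 6 -> 15, delta = 9
For k < 3: P[k] unchanged, delta_P[k] = 0
For k >= 3: P[k] shifts by exactly 9
Delta array: [0, 0, 0, 9, 9]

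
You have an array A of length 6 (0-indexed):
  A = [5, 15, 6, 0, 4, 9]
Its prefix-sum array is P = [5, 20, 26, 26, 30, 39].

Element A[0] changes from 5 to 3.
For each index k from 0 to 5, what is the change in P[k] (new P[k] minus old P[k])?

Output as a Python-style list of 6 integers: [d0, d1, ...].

Element change: A[0] 5 -> 3, delta = -2
For k < 0: P[k] unchanged, delta_P[k] = 0
For k >= 0: P[k] shifts by exactly -2
Delta array: [-2, -2, -2, -2, -2, -2]

Answer: [-2, -2, -2, -2, -2, -2]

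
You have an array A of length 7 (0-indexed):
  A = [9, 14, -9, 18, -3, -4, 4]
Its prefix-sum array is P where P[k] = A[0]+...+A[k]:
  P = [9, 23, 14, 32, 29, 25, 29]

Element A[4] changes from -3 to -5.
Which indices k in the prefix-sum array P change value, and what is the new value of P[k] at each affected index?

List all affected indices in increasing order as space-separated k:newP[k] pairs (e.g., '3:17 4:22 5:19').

Answer: 4:27 5:23 6:27

Derivation:
P[k] = A[0] + ... + A[k]
P[k] includes A[4] iff k >= 4
Affected indices: 4, 5, ..., 6; delta = -2
  P[4]: 29 + -2 = 27
  P[5]: 25 + -2 = 23
  P[6]: 29 + -2 = 27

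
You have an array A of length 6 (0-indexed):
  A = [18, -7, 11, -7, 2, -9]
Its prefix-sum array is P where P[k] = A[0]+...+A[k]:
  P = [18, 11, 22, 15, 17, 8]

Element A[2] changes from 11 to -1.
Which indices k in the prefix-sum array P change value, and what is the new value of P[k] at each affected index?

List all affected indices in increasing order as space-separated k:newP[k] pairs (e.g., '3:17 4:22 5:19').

Answer: 2:10 3:3 4:5 5:-4

Derivation:
P[k] = A[0] + ... + A[k]
P[k] includes A[2] iff k >= 2
Affected indices: 2, 3, ..., 5; delta = -12
  P[2]: 22 + -12 = 10
  P[3]: 15 + -12 = 3
  P[4]: 17 + -12 = 5
  P[5]: 8 + -12 = -4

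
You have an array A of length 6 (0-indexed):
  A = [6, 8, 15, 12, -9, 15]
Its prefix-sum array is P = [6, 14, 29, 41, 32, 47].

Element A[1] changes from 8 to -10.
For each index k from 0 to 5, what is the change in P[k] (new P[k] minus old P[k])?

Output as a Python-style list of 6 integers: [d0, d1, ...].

Answer: [0, -18, -18, -18, -18, -18]

Derivation:
Element change: A[1] 8 -> -10, delta = -18
For k < 1: P[k] unchanged, delta_P[k] = 0
For k >= 1: P[k] shifts by exactly -18
Delta array: [0, -18, -18, -18, -18, -18]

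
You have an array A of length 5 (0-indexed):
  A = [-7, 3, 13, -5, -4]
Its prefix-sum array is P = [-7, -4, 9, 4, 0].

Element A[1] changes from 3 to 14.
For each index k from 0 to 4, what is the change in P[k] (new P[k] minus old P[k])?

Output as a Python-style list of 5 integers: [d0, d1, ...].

Element change: A[1] 3 -> 14, delta = 11
For k < 1: P[k] unchanged, delta_P[k] = 0
For k >= 1: P[k] shifts by exactly 11
Delta array: [0, 11, 11, 11, 11]

Answer: [0, 11, 11, 11, 11]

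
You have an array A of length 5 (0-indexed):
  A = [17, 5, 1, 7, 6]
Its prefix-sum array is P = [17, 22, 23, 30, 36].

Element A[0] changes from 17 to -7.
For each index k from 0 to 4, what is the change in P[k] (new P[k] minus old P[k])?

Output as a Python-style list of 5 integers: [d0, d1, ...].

Answer: [-24, -24, -24, -24, -24]

Derivation:
Element change: A[0] 17 -> -7, delta = -24
For k < 0: P[k] unchanged, delta_P[k] = 0
For k >= 0: P[k] shifts by exactly -24
Delta array: [-24, -24, -24, -24, -24]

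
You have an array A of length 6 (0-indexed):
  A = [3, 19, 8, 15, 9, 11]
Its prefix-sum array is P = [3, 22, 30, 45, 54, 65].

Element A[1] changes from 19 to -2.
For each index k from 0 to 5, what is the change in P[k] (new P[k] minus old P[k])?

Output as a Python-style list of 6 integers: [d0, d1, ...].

Element change: A[1] 19 -> -2, delta = -21
For k < 1: P[k] unchanged, delta_P[k] = 0
For k >= 1: P[k] shifts by exactly -21
Delta array: [0, -21, -21, -21, -21, -21]

Answer: [0, -21, -21, -21, -21, -21]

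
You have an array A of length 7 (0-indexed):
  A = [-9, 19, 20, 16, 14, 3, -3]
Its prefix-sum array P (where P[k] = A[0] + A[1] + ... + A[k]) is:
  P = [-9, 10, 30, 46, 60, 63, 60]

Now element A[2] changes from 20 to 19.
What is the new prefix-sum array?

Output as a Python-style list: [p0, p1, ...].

Answer: [-9, 10, 29, 45, 59, 62, 59]

Derivation:
Change: A[2] 20 -> 19, delta = -1
P[k] for k < 2: unchanged (A[2] not included)
P[k] for k >= 2: shift by delta = -1
  P[0] = -9 + 0 = -9
  P[1] = 10 + 0 = 10
  P[2] = 30 + -1 = 29
  P[3] = 46 + -1 = 45
  P[4] = 60 + -1 = 59
  P[5] = 63 + -1 = 62
  P[6] = 60 + -1 = 59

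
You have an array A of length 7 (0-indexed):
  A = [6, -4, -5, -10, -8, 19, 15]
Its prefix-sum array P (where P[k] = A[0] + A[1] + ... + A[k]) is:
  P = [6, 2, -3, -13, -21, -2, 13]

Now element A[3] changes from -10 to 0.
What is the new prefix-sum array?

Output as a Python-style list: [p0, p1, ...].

Change: A[3] -10 -> 0, delta = 10
P[k] for k < 3: unchanged (A[3] not included)
P[k] for k >= 3: shift by delta = 10
  P[0] = 6 + 0 = 6
  P[1] = 2 + 0 = 2
  P[2] = -3 + 0 = -3
  P[3] = -13 + 10 = -3
  P[4] = -21 + 10 = -11
  P[5] = -2 + 10 = 8
  P[6] = 13 + 10 = 23

Answer: [6, 2, -3, -3, -11, 8, 23]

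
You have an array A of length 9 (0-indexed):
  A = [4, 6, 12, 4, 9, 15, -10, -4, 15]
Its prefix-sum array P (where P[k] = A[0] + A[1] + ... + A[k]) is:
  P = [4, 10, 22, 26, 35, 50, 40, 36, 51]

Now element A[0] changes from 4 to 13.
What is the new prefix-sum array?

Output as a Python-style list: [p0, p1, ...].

Answer: [13, 19, 31, 35, 44, 59, 49, 45, 60]

Derivation:
Change: A[0] 4 -> 13, delta = 9
P[k] for k < 0: unchanged (A[0] not included)
P[k] for k >= 0: shift by delta = 9
  P[0] = 4 + 9 = 13
  P[1] = 10 + 9 = 19
  P[2] = 22 + 9 = 31
  P[3] = 26 + 9 = 35
  P[4] = 35 + 9 = 44
  P[5] = 50 + 9 = 59
  P[6] = 40 + 9 = 49
  P[7] = 36 + 9 = 45
  P[8] = 51 + 9 = 60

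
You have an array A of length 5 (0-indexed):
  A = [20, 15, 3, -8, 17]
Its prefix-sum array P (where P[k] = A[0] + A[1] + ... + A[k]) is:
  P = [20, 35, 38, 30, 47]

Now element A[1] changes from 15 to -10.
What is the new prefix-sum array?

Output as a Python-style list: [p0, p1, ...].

Change: A[1] 15 -> -10, delta = -25
P[k] for k < 1: unchanged (A[1] not included)
P[k] for k >= 1: shift by delta = -25
  P[0] = 20 + 0 = 20
  P[1] = 35 + -25 = 10
  P[2] = 38 + -25 = 13
  P[3] = 30 + -25 = 5
  P[4] = 47 + -25 = 22

Answer: [20, 10, 13, 5, 22]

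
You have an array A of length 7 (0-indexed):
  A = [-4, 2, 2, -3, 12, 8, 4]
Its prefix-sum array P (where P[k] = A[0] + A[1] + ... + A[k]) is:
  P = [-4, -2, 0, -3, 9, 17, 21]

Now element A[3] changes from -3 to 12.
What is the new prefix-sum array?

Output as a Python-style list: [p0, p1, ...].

Change: A[3] -3 -> 12, delta = 15
P[k] for k < 3: unchanged (A[3] not included)
P[k] for k >= 3: shift by delta = 15
  P[0] = -4 + 0 = -4
  P[1] = -2 + 0 = -2
  P[2] = 0 + 0 = 0
  P[3] = -3 + 15 = 12
  P[4] = 9 + 15 = 24
  P[5] = 17 + 15 = 32
  P[6] = 21 + 15 = 36

Answer: [-4, -2, 0, 12, 24, 32, 36]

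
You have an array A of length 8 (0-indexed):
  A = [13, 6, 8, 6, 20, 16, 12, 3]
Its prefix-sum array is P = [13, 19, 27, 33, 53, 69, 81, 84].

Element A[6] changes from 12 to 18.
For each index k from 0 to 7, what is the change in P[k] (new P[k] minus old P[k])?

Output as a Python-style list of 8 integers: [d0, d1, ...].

Element change: A[6] 12 -> 18, delta = 6
For k < 6: P[k] unchanged, delta_P[k] = 0
For k >= 6: P[k] shifts by exactly 6
Delta array: [0, 0, 0, 0, 0, 0, 6, 6]

Answer: [0, 0, 0, 0, 0, 0, 6, 6]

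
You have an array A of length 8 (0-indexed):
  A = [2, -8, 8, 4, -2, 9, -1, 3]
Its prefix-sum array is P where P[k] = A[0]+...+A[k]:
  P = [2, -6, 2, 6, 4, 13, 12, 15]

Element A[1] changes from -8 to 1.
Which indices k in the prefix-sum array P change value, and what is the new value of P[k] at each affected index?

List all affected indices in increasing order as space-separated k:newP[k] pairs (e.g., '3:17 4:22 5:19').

Answer: 1:3 2:11 3:15 4:13 5:22 6:21 7:24

Derivation:
P[k] = A[0] + ... + A[k]
P[k] includes A[1] iff k >= 1
Affected indices: 1, 2, ..., 7; delta = 9
  P[1]: -6 + 9 = 3
  P[2]: 2 + 9 = 11
  P[3]: 6 + 9 = 15
  P[4]: 4 + 9 = 13
  P[5]: 13 + 9 = 22
  P[6]: 12 + 9 = 21
  P[7]: 15 + 9 = 24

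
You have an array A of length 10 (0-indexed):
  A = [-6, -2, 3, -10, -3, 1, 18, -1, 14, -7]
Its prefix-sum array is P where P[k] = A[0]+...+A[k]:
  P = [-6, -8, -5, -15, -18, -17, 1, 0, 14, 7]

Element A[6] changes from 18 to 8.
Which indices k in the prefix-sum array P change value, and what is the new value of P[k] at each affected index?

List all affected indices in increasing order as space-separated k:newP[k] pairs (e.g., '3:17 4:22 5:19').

Answer: 6:-9 7:-10 8:4 9:-3

Derivation:
P[k] = A[0] + ... + A[k]
P[k] includes A[6] iff k >= 6
Affected indices: 6, 7, ..., 9; delta = -10
  P[6]: 1 + -10 = -9
  P[7]: 0 + -10 = -10
  P[8]: 14 + -10 = 4
  P[9]: 7 + -10 = -3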